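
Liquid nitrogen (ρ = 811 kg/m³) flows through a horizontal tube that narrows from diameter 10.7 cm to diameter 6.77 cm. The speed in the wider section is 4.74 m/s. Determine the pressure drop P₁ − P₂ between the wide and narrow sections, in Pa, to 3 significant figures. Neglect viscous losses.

ΔP = 47700 Pa

By continuity, v₂ = v₁·A₁/A₂ = 4.74·(89.9/36.0) = 11.8 m/s.
Along the horizontal streamline, P + ½ρv² is constant.
P₁ − P₂ = ½·811·(11.8² − 4.74²) = ½·811·118 = 47700 Pa.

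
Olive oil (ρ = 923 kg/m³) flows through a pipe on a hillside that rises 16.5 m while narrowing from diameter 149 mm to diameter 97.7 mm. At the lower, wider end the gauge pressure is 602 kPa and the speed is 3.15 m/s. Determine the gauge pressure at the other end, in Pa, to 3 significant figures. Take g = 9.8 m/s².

Continuity gives A₁v₁ = A₂v₂, so v₂ = (174 cm²)/(75.0 cm²) × 3.15 m/s = 7.33 m/s.
Applying Bernoulli between the two ends and solving for P₂: P₂ = P₁ + ½ρ(v₁² − v₂²) − ρgΔh.
P₂ = 602000 + ½·923·(3.15² − 7.33²) − 923·9.8·(+16.5) = 602000 + (-20200) − (149000) = 433000 Pa.

P₂ ≈ 433000 Pa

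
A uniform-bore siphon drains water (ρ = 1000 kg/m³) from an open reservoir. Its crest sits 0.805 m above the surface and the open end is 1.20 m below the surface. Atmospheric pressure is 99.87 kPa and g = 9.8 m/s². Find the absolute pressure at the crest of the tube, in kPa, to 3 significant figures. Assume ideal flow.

From the surface to the outlet (both open to atmosphere, surface at rest): v = √(2g·h_out) = √(2·9.8·1.20) = 4.85 m/s.
The bore is uniform, so the speed at the crest is the same v. Bernoulli surface→crest: P_atm = P_top + ½ρv² + ρg·h_top.
P_top = 99870 − ½·1000·4.85² − 1000·9.8·0.805 = 80200 Pa.

P_top = 80.2 kPa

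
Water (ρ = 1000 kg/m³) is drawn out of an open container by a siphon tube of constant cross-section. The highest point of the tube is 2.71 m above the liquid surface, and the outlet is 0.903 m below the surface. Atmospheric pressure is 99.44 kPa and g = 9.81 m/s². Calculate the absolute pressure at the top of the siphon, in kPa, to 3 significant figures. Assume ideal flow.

From the surface to the outlet (both open to atmosphere, surface at rest): v = √(2g·h_out) = √(2·9.81·0.903) = 4.21 m/s.
The bore is uniform, so the speed at the crest is the same v. Bernoulli surface→crest: P_atm = P_top + ½ρv² + ρg·h_top.
P_top = 99440 − ½·1000·4.21² − 1000·9.81·2.71 = 64000 Pa.

P_top ≈ 64.0 kPa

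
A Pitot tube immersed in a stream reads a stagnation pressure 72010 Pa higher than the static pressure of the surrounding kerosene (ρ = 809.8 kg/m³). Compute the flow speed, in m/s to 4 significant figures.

v ≈ 13.34 m/s

At the stagnation point the flow is brought to rest, so Bernoulli gives P_stag − P_static = ½ρv².
v = √(2ΔP/ρ) = √(2·72010/809.8) = 13.34 m/s.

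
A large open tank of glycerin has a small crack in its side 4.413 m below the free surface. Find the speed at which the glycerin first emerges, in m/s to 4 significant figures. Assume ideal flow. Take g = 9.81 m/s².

v ≈ 9.305 m/s

With the surface at rest and both surface and jet at atmospheric pressure, Bernoulli gives ρg h = ½ρv², so v = √(2gh) = √(2·9.81·4.413) = 9.305 m/s.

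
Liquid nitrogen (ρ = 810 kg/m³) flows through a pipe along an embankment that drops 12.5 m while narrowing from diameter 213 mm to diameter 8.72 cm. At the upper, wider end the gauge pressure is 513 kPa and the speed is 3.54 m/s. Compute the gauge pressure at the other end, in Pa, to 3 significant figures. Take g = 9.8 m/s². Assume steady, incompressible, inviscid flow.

Continuity gives A₁v₁ = A₂v₂, so v₂ = (356 cm²)/(59.7 cm²) × 3.54 m/s = 21.1 m/s.
Applying Bernoulli between the two ends and solving for P₂: P₂ = P₁ + ½ρ(v₁² − v₂²) − ρgΔh.
P₂ = 513000 + ½·810·(3.54² − 21.1²) − 810·9.8·(−12.5) = 513000 + (-176000) − (-99200) = 437000 Pa.

P₂ ≈ 437000 Pa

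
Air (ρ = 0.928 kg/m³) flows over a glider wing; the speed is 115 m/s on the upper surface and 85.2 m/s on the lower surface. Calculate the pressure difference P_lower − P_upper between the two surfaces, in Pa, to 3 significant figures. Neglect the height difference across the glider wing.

ΔP ≈ 2770 Pa

With negligible Δh, P + ½ρv² is constant, so P_low − P_up = ½ρ(v_up² − v_low²).
ΔP = ½·0.928·(115² − 85.2²) = 2770 Pa.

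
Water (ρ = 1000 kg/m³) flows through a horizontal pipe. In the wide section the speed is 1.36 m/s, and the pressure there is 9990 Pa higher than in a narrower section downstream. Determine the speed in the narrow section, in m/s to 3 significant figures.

Horizontal Bernoulli: P₁ + ½ρv₁² = P₂ + ½ρv₂², so v₂² = v₁² + 2(P₁ − P₂)/ρ.
v₂ = √(1.36² + 2·9990/1000) = √(1.85 + 20.0) = 4.67 m/s.

v₂ = 4.67 m/s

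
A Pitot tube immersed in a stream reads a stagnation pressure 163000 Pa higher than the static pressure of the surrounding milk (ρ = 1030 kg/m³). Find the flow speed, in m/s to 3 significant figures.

The dynamic pressure equals the rise in static pressure at the stagnation point: ΔP = ½ρv².
v = √(2ΔP/ρ) = √(2·163000/1030) = 17.8 m/s.

v = 17.8 m/s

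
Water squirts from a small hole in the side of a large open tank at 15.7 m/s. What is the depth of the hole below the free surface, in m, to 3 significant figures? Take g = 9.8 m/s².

Torricelli: v = √(2gh), so h = v²/(2g).
h = 15.7²/(2·9.8) = 246/19.60 = 12.6 m.

h = 12.6 m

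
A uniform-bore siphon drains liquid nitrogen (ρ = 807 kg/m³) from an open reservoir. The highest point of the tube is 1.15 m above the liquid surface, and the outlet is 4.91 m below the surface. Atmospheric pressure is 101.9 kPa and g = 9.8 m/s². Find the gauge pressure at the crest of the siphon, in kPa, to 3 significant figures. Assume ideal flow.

P_gauge = -47.9 kPa

The outlet speed comes from Torricelli: v = √(2g·4.91) = 9.81 m/s.
With constant cross-section the crest speed equals v; applying Bernoulli from the surface up to the crest, P_top = P_atm − ½ρv² − ρg·h_top.
P_top = 101900 − ½·807·9.81² − 807·9.8·1.15 = 54000 Pa. So P_gauge = P_top − P_atm = -47900 Pa.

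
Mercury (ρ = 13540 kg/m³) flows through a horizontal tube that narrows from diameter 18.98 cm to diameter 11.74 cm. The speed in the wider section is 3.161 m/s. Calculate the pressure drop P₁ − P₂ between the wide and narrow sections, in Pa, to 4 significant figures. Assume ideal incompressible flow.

394500 Pa

The volume flow rate is constant, so v₂ = (A₁/A₂)v₁ = (282.9/108.2)·3.161 = 8.262 m/s.
Bernoulli (h₁ = h₂): P₁ − P₂ = ½ρ(v₂² − v₁²).
P₁ − P₂ = ½·13540·(8.262² − 3.161²) = ½·13540·58.27 = 394500 Pa.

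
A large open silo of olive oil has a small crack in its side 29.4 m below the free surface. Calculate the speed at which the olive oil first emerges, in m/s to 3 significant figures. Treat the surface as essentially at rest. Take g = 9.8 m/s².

v ≈ 24.0 m/s

The surface is effectively still and both ends are open, so ½v² = gh and v = √(2·9.8·29.4) = 24.0 m/s.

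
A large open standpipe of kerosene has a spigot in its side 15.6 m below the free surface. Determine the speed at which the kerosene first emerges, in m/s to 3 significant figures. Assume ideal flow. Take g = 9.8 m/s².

v ≈ 17.5 m/s

The surface is effectively still and both ends are open, so ½v² = gh and v = √(2·9.8·15.6) = 17.5 m/s.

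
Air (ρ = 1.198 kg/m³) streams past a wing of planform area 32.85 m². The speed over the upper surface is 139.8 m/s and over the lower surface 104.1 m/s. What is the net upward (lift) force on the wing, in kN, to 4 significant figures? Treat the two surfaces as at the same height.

The faster flow above has the lower pressure; Bernoulli (same height) gives ΔP = ½ρ(v_up² − v_low²).
ΔP = ½·1.198·(139.8² − 104.1²) = 5216 Pa.
Lift = ΔP · A = 5216 × 32.85 = 171300 N.

171.3 kN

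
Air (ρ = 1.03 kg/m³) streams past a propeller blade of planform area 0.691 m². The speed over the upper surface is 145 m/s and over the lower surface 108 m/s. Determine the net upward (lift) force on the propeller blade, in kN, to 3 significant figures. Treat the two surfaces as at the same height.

F = 3.33 kN

With equal heights on the two surfaces, Bernoulli gives P_lower − P_upper = ½ρ(v_upper² − v_lower²).
ΔP = ½·1.03·(145² − 108²) = 4820 Pa.
Lift = ΔP · A = 4820 × 0.691 = 3330 N.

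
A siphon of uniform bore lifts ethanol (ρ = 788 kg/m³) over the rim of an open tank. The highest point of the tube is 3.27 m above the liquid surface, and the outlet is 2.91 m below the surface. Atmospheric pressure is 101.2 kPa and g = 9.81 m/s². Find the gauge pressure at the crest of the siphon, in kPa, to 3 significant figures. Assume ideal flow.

From the surface to the outlet (both open to atmosphere, surface at rest): v = √(2g·h_out) = √(2·9.81·2.91) = 7.56 m/s.
The bore is uniform, so the speed at the crest is the same v. Bernoulli surface→crest: P_atm = P_top + ½ρv² + ρg·h_top.
P_top = 101200 − ½·788·7.56² − 788·9.81·3.27 = 53400 Pa. So P_gauge = P_top − P_atm = -47800 Pa.

P_gauge ≈ -47.8 kPa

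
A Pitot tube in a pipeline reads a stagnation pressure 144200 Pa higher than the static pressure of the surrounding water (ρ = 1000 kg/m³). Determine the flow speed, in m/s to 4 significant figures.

v ≈ 16.98 m/s

The dynamic pressure equals the rise in static pressure at the stagnation point: ΔP = ½ρv².
v = √(2ΔP/ρ) = √(2·144200/1000) = 16.98 m/s.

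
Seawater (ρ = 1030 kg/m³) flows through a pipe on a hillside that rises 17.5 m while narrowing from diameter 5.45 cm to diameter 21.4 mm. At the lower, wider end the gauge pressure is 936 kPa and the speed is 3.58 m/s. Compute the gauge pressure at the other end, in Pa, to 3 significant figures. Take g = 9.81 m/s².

The volume flow rate is constant, so v₂ = (A₁/A₂)v₁ = (23.3/3.60)·3.58 = 23.2 m/s.
Bernoulli: P₁ + ½ρv₁² + ρg h₁ = P₂ + ½ρv₂² + ρg h₂, so P₂ = P₁ + ½ρ(v₁² − v₂²) − ρg(h₂ − h₁).
P₂ = 936000 + ½·1030·(3.58² − 23.2²) − 1030·9.81·(+17.5) = 936000 + (-271000) − (177000) = 488000 Pa.

488000 Pa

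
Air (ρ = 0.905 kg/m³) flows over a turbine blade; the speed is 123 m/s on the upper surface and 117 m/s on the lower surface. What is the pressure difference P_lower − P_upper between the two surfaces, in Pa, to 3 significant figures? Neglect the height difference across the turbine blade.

With negligible Δh, P + ½ρv² is constant, so P_low − P_up = ½ρ(v_up² − v_low²).
ΔP = ½·0.905·(123² − 117²) = 652 Pa.

652 Pa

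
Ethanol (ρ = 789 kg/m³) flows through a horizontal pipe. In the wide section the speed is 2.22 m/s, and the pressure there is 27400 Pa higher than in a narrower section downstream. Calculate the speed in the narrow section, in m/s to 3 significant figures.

With h₁ = h₂, rearranging Bernoulli gives v₂ = √(v₁² + 2ΔP/ρ).
v₂ = √(2.22² + 2·27400/789) = √(4.93 + 69.5) = 8.62 m/s.

v₂ ≈ 8.62 m/s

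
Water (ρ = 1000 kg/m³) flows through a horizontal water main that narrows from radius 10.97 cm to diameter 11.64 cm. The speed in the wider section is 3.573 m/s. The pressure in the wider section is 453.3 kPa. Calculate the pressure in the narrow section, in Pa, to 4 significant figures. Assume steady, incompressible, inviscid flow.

P₂ ≈ 379100 Pa

Mass conservation (A₁v₁ = A₂v₂) gives v₂ = 3.573 × 378.1/106.4 = 12.69 m/s.
With no height change, Bernoulli's equation is P₁ + ½ρv₁² = P₂ + ½ρv₂².
P₂ = P₁ − ½ρ(v₂² − v₁²) = 453300 − ½·1000·(12.69² − 3.573²) = 453300 − 74190 = 379100 Pa.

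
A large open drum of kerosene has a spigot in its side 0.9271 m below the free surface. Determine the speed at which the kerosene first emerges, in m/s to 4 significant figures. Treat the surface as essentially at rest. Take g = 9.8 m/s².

v ≈ 4.263 m/s

Torricelli's result v = √(2gh) gives v = √(2·9.8·0.9271) = 4.263 m/s.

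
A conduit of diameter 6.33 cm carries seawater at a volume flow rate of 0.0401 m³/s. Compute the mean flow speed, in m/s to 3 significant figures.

Q = 0.0401 m³/s = 0.0401 m³/s.
v = Q/A = 0.0401 / 0.00315 = 12.7 m/s.

v = 12.7 m/s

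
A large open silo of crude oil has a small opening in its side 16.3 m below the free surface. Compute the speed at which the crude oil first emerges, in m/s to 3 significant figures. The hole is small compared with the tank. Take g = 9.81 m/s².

v = 17.9 m/s

Torricelli's result v = √(2gh) gives v = √(2·9.81·16.3) = 17.9 m/s.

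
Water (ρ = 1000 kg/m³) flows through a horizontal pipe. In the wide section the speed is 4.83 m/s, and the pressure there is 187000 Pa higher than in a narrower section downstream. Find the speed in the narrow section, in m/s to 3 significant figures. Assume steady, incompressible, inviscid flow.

Along the level pipe P + ½ρv² is conserved, hence v₂² = v₁² + 2(P₁ − P₂)/ρ.
v₂ = √(4.83² + 2·187000/1000) = √(23.3 + 374) = 19.9 m/s.

v₂ ≈ 19.9 m/s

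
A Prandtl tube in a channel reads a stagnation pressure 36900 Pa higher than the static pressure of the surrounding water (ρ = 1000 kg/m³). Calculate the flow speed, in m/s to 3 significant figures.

The dynamic pressure equals the rise in static pressure at the stagnation point: ΔP = ½ρv².
v = √(2ΔP/ρ) = √(2·36900/1000) = 8.59 m/s.

8.59 m/s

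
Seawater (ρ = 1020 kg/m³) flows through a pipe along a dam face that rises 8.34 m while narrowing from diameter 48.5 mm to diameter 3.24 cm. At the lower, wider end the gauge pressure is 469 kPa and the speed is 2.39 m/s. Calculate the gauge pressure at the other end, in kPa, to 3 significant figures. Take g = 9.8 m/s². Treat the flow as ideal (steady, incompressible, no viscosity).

Continuity gives A₁v₁ = A₂v₂, so v₂ = (18.5 cm²)/(8.24 cm²) × 2.39 m/s = 5.36 m/s.
Energy conservation along the streamline gives P₂ = P₁ − ½ρ(v₂² − v₁²) − ρg(h₂ − h₁).
P₂ = 469000 + ½·1020·(2.39² − 5.36²) − 1020·9.8·(+8.34) = 469000 + (-11700) − (83400) = 374000 Pa.

P₂ = 374 kPa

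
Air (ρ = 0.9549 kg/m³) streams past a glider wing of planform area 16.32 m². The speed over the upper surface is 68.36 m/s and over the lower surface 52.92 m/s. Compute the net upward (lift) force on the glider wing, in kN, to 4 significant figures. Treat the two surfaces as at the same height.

F ≈ 14.59 kN

The faster flow above has the lower pressure; Bernoulli (same height) gives ΔP = ½ρ(v_up² − v_low²).
ΔP = ½·0.9549·(68.36² − 52.92²) = 894.1 Pa.
Lift = ΔP · A = 894.1 × 16.32 = 14590 N.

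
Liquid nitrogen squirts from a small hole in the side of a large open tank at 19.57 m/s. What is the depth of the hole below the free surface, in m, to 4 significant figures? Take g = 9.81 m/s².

h = 19.52 m

Inverting v = √(2gh) gives h = v² / 2g.
h = 19.57²/(2·9.81) = 383.0/19.62 = 19.52 m.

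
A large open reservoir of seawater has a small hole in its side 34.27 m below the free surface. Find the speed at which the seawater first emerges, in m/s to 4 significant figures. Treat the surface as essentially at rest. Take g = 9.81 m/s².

v ≈ 25.93 m/s

With the surface at rest and both surface and jet at atmospheric pressure, Bernoulli gives ρg h = ½ρv², so v = √(2gh) = √(2·9.81·34.27) = 25.93 m/s.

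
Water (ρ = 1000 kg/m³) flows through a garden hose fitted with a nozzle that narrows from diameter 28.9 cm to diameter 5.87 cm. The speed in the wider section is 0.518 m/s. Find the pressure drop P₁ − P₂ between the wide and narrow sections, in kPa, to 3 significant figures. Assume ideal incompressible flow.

ΔP ≈ 78.7 kPa

The volume flow rate is constant, so v₂ = (A₁/A₂)v₁ = (656/27.1)·0.518 = 12.6 m/s.
With no height change, Bernoulli's equation is P₁ + ½ρv₁² = P₂ + ½ρv₂².
P₁ − P₂ = ½·1000·(12.6² − 0.518²) = ½·1000·157 = 78700 Pa.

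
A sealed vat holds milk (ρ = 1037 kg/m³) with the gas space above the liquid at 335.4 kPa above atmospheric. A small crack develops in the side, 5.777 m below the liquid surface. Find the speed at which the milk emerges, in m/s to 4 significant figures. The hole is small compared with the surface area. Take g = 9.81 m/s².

Take point 1 at the surface (v₁ ≈ 0) and point 2 at the hole (at atmospheric pressure). Bernoulli: P₁ + ρg h = P_atm + ½ρv₂².
With P₁ − P_atm = 335400 Pa, v₂ = √(2gh + 2ΔP/ρ) = √(2·9.81·5.777 + 2·335400/1037) = 27.57 m/s.

v ≈ 27.57 m/s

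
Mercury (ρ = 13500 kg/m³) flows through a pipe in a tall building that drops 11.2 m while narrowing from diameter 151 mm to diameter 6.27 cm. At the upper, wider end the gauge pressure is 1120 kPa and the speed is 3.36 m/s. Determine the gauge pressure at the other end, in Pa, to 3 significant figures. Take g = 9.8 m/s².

P₂ = 115000 Pa

Mass conservation (A₁v₁ = A₂v₂) gives v₂ = 3.36 × 179/30.9 = 19.5 m/s.
Bernoulli: P₁ + ½ρv₁² + ρg h₁ = P₂ + ½ρv₂² + ρg h₂, so P₂ = P₁ + ½ρ(v₁² − v₂²) − ρg(h₂ − h₁).
P₂ = 1120000 + ½·13500·(3.36² − 19.5²) − 13500·9.8·(−11.2) = 1120000 + (-2490000) − (-1480000) = 115000 Pa.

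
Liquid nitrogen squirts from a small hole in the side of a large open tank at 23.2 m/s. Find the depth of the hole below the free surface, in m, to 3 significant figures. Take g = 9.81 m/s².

h ≈ 27.4 m

Inverting v = √(2gh) gives h = v² / 2g.
h = 23.2²/(2·9.81) = 538/19.62 = 27.4 m.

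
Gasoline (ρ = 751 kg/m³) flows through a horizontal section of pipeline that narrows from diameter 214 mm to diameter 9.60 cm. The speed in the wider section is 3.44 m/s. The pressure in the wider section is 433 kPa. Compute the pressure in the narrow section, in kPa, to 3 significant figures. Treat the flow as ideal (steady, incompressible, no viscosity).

By continuity, v₂ = v₁·A₁/A₂ = 3.44·(360/72.4) = 17.1 m/s.
Along the horizontal streamline, P + ½ρv² is constant.
P₂ = P₁ − ½ρ(v₂² − v₁²) = 433000 − ½·751·(17.1² − 3.44²) = 433000 − 105000 = 328000 Pa.

P₂ ≈ 328 kPa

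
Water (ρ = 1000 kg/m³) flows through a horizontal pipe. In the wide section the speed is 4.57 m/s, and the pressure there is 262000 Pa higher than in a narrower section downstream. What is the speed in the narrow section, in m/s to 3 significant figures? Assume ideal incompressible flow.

Along the level pipe P + ½ρv² is conserved, hence v₂² = v₁² + 2(P₁ − P₂)/ρ.
v₂ = √(4.57² + 2·262000/1000) = √(20.9 + 524) = 23.3 m/s.

v₂ = 23.3 m/s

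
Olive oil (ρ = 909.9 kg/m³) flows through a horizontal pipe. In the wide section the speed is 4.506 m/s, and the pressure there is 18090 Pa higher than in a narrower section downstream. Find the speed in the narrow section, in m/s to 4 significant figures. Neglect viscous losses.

7.750 m/s

With h₁ = h₂, rearranging Bernoulli gives v₂ = √(v₁² + 2ΔP/ρ).
v₂ = √(4.506² + 2·18090/909.9) = √(20.30 + 39.76) = 7.750 m/s.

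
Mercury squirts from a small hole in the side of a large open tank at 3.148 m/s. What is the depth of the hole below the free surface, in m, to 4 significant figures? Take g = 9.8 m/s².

h = 0.5056 m

Inverting v = √(2gh) gives h = v² / 2g.
h = 3.148²/(2·9.8) = 9.910/19.60 = 0.5056 m.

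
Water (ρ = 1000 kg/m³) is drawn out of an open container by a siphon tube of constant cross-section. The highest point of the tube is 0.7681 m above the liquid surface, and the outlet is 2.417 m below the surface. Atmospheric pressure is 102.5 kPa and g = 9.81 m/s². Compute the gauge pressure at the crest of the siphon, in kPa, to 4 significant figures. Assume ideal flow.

P_gauge ≈ -31.25 kPa

Bernoulli surface→outlet gives ½v² = g·h_out, so v = √(2·9.81·2.417) = 6.886 m/s.
The bore is uniform, so the speed at the crest is the same v. Bernoulli surface→crest: P_atm = P_top + ½ρv² + ρg·h_top.
P_top = 102500 − ½·1000·6.886² − 1000·9.81·0.7681 = 71250 Pa. So P_gauge = P_top − P_atm = -31250 Pa.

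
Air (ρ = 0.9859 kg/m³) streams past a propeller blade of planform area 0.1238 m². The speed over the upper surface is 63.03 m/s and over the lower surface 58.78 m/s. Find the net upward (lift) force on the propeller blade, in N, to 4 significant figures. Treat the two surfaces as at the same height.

F = 31.59 N

With equal heights on the two surfaces, Bernoulli gives P_lower − P_upper = ½ρ(v_upper² − v_lower²).
ΔP = ½·0.9859·(63.03² − 58.78²) = 255.2 Pa.
Lift = ΔP · A = 255.2 × 0.1238 = 31.59 N.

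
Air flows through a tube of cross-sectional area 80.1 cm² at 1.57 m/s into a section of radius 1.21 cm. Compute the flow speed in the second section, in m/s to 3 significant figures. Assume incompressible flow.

v₂ ≈ 27.3 m/s

Mass conservation (A₁v₁ = A₂v₂) gives v₂ = 1.57 × 80.1/4.60 = 27.3 m/s.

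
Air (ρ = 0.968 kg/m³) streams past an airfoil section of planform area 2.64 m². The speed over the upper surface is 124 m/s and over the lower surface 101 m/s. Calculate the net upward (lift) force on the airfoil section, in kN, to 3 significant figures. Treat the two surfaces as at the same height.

F ≈ 6.61 kN

The faster flow above has the lower pressure; Bernoulli (same height) gives ΔP = ½ρ(v_up² − v_low²).
ΔP = ½·0.968·(124² − 101²) = 2500 Pa.
Lift = ΔP · A = 2500 × 2.64 = 6610 N.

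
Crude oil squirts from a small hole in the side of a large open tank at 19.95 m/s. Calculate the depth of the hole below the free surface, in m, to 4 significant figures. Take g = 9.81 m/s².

h ≈ 20.29 m

For a small hole in a large open tank, ½v² = gh, giving h = v²/(2g).
h = 19.95²/(2·9.81) = 398.0/19.62 = 20.29 m.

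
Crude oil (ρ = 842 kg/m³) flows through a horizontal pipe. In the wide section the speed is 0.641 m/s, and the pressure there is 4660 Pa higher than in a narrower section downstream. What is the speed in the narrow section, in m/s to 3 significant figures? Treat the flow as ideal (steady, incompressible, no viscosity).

3.39 m/s

Horizontal Bernoulli: P₁ + ½ρv₁² = P₂ + ½ρv₂², so v₂² = v₁² + 2(P₁ − P₂)/ρ.
v₂ = √(0.641² + 2·4660/842) = √(0.411 + 11.1) = 3.39 m/s.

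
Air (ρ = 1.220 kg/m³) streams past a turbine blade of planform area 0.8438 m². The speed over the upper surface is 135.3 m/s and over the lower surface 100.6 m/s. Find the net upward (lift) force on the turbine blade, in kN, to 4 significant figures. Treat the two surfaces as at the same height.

From P + ½ρv² = const at equal height, P_low − P_up = ½ρ(v_up² − v_low²).
ΔP = ½·1.220·(135.3² − 100.6²) = 4993 Pa.
Lift = ΔP · A = 4993 × 0.8438 = 4213 N.

F = 4.213 kN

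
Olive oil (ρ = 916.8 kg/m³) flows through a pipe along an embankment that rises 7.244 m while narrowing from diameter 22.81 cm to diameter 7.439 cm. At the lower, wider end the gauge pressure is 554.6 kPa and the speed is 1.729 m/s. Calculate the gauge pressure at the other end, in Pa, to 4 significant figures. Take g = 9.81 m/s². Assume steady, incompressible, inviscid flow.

Continuity gives A₁v₁ = A₂v₂, so v₂ = (408.6 cm²)/(43.46 cm²) × 1.729 m/s = 16.26 m/s.
Bernoulli: P₁ + ½ρv₁² + ρg h₁ = P₂ + ½ρv₂² + ρg h₂, so P₂ = P₁ + ½ρ(v₁² − v₂²) − ρg(h₂ − h₁).
P₂ = 554600 + ½·916.8·(1.729² − 16.26²) − 916.8·9.81·(+7.244) = 554600 + (-119800) − (65150) = 369700 Pa.

P₂ ≈ 369700 Pa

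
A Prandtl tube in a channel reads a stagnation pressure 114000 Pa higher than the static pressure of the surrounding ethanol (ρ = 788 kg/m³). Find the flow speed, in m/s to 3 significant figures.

Bernoulli between the free stream and the stagnation point: ½ρv² = P_stag − P_static.
v = √(2ΔP/ρ) = √(2·114000/788) = 17.0 m/s.

v = 17.0 m/s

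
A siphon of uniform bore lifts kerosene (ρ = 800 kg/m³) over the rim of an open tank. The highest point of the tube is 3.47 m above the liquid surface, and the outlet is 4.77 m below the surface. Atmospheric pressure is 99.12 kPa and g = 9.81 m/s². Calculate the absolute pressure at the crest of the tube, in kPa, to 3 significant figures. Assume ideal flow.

From the surface to the outlet (both open to atmosphere, surface at rest): v = √(2g·h_out) = √(2·9.81·4.77) = 9.67 m/s.
Continuity keeps v the same throughout the tube; from surface to crest, P_atm + 0 = P_top + ½ρv² + ρg·h_top.
P_top = 99120 − ½·800·9.67² − 800·9.81·3.47 = 34500 Pa.

34.5 kPa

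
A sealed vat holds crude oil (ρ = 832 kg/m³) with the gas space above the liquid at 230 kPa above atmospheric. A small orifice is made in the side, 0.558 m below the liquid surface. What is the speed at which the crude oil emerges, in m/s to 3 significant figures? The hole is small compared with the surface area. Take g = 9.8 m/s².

23.7 m/s

Take point 1 at the surface (v₁ ≈ 0) and point 2 at the hole (at atmospheric pressure). Bernoulli: P₁ + ρg h = P_atm + ½ρv₂².
With P₁ − P_atm = 230000 Pa, v₂ = √(2gh + 2ΔP/ρ) = √(2·9.8·0.558 + 2·230000/832) = 23.7 m/s.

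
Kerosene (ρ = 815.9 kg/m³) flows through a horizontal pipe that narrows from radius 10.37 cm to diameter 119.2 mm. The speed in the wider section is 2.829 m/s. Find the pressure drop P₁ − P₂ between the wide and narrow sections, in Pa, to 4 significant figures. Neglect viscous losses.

ΔP = 26660 Pa

Mass conservation (A₁v₁ = A₂v₂) gives v₂ = 2.829 × 337.8/111.6 = 8.564 m/s.
With no height change, Bernoulli's equation is P₁ + ½ρv₁² = P₂ + ½ρv₂².
P₁ − P₂ = ½·815.9·(8.564² − 2.829²) = ½·815.9·65.35 = 26660 Pa.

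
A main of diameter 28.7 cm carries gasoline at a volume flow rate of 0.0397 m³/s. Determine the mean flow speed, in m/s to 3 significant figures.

Q = 0.0397 m³/s = 0.0397 m³/s.
v = Q/A = 0.0397 / 0.0647 = 0.614 m/s.

v ≈ 0.614 m/s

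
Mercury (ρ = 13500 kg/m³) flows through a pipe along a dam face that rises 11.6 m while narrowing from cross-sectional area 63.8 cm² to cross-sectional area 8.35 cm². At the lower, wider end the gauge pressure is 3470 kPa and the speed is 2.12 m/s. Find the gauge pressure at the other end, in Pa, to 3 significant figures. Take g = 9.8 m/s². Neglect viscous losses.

P₂ ≈ 195000 Pa

Mass conservation (A₁v₁ = A₂v₂) gives v₂ = 2.12 × 63.8/8.35 = 16.2 m/s.
Bernoulli: P₁ + ½ρv₁² + ρg h₁ = P₂ + ½ρv₂² + ρg h₂, so P₂ = P₁ + ½ρ(v₁² − v₂²) − ρg(h₂ − h₁).
P₂ = 3470000 + ½·13500·(2.12² − 16.2²) − 13500·9.8·(+11.6) = 3470000 + (-1740000) − (1530000) = 195000 Pa.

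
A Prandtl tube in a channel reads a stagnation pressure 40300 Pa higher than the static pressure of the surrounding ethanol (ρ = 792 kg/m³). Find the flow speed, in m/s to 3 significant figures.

v = 10.1 m/s

The dynamic pressure equals the rise in static pressure at the stagnation point: ΔP = ½ρv².
v = √(2ΔP/ρ) = √(2·40300/792) = 10.1 m/s.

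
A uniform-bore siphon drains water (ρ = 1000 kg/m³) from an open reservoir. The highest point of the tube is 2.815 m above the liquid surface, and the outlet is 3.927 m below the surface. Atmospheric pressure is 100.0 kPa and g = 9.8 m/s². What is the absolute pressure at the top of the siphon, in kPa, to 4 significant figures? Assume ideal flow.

P_top = 33.93 kPa

The outlet speed comes from Torricelli: v = √(2g·3.927) = 8.773 m/s.
With constant cross-section the crest speed equals v; applying Bernoulli from the surface up to the crest, P_top = P_atm − ½ρv² − ρg·h_top.
P_top = 100000 − ½·1000·8.773² − 1000·9.8·2.815 = 33930 Pa.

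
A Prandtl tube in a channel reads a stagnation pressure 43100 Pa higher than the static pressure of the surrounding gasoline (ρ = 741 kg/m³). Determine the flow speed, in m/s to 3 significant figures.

v = 10.8 m/s

Bernoulli between the free stream and the stagnation point: ½ρv² = P_stag − P_static.
v = √(2ΔP/ρ) = √(2·43100/741) = 10.8 m/s.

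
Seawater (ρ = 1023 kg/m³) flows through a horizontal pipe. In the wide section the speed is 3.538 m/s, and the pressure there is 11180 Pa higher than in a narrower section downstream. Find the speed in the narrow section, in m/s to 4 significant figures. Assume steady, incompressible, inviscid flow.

With h₁ = h₂, rearranging Bernoulli gives v₂ = √(v₁² + 2ΔP/ρ).
v₂ = √(3.538² + 2·11180/1023) = √(12.52 + 21.86) = 5.863 m/s.

v₂ ≈ 5.863 m/s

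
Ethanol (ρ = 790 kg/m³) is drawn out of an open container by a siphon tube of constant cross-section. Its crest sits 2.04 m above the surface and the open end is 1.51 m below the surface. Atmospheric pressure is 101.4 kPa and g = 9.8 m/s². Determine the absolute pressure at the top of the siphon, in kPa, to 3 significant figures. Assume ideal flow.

P_top ≈ 73.9 kPa

From the surface to the outlet (both open to atmosphere, surface at rest): v = √(2g·h_out) = √(2·9.8·1.51) = 5.44 m/s.
The bore is uniform, so the speed at the crest is the same v. Bernoulli surface→crest: P_atm = P_top + ½ρv² + ρg·h_top.
P_top = 101400 − ½·790·5.44² − 790·9.8·2.04 = 73900 Pa.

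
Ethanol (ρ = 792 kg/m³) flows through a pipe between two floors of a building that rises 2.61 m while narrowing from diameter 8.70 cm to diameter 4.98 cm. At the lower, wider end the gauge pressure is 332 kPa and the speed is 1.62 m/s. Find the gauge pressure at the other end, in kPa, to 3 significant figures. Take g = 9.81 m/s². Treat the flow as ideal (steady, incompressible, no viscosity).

P₂ = 303 kPa

By continuity, v₂ = v₁·A₁/A₂ = 1.62·(59.4/19.5) = 4.94 m/s.
Energy conservation along the streamline gives P₂ = P₁ − ½ρ(v₂² − v₁²) − ρg(h₂ − h₁).
P₂ = 332000 + ½·792·(1.62² − 4.94²) − 792·9.81·(+2.61) = 332000 + (-8640) − (20300) = 303000 Pa.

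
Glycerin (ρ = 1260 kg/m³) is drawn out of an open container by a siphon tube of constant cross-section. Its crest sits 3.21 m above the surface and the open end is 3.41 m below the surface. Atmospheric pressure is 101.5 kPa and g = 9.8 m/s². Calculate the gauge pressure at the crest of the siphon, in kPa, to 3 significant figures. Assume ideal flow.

-81.7 kPa

Bernoulli surface→outlet gives ½v² = g·h_out, so v = √(2·9.8·3.41) = 8.18 m/s.
The bore is uniform, so the speed at the crest is the same v. Bernoulli surface→crest: P_atm = P_top + ½ρv² + ρg·h_top.
P_top = 101500 − ½·1260·8.18² − 1260·9.8·3.21 = 19800 Pa. So P_gauge = P_top − P_atm = -81700 Pa.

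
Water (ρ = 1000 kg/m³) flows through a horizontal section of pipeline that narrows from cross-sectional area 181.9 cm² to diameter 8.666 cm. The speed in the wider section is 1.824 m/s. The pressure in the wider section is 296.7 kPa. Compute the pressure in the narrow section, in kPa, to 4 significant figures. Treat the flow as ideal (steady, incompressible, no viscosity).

By continuity, v₂ = v₁·A₁/A₂ = 1.824·(181.9/58.98) = 5.625 m/s.
Along the horizontal streamline, P + ½ρv² is constant.
P₂ = P₁ − ½ρ(v₂² − v₁²) = 296700 − ½·1000·(5.625² − 1.824²) = 296700 − 14160 = 282500 Pa.

P₂ = 282.5 kPa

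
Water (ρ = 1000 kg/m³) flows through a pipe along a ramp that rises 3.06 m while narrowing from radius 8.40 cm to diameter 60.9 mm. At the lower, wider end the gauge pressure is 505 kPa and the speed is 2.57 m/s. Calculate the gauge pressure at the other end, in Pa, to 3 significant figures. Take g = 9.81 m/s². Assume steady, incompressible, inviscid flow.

P₂ ≈ 287000 Pa

The volume flow rate is constant, so v₂ = (A₁/A₂)v₁ = (222/29.1)·2.57 = 19.6 m/s.
Bernoulli: P₁ + ½ρv₁² + ρg h₁ = P₂ + ½ρv₂² + ρg h₂, so P₂ = P₁ + ½ρ(v₁² − v₂²) − ρg(h₂ − h₁).
P₂ = 505000 + ½·1000·(2.57² − 19.6²) − 1000·9.81·(+3.06) = 505000 + (-188000) − (30000) = 287000 Pa.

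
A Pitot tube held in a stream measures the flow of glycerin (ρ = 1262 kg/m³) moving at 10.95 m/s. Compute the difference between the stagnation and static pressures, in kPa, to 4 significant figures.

ΔP = 75.66 kPa

Bernoulli between the free stream and the stagnation point: ½ρv² = P_stag − P_static.
ΔP = ½·1262·10.95² = 75660 Pa.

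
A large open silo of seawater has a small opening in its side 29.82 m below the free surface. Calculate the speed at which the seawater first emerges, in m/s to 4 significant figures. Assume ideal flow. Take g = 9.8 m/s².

v = 24.18 m/s

Bernoulli from surface to hole (P equal, v_surface ≈ 0): v = √(2gh) = √(2×9.8×29.82) = 24.18 m/s.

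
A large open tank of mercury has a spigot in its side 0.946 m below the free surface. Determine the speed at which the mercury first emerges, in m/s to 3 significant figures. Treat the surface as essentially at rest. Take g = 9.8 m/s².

v ≈ 4.31 m/s

Torricelli's result v = √(2gh) gives v = √(2·9.8·0.946) = 4.31 m/s.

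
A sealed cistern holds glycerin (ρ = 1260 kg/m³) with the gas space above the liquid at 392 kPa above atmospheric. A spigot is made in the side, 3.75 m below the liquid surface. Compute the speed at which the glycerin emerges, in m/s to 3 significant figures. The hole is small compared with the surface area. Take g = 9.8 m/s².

Take point 1 at the surface (v₁ ≈ 0) and point 2 at the hole (at atmospheric pressure). Bernoulli: P₁ + ρg h = P_atm + ½ρv₂².
With P₁ − P_atm = 392000 Pa, v₂ = √(2gh + 2ΔP/ρ) = √(2·9.8·3.75 + 2·392000/1260) = 26.4 m/s.

26.4 m/s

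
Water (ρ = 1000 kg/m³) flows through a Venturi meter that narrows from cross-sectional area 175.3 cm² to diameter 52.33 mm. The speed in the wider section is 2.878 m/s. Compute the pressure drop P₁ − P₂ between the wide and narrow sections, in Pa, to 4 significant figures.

ΔP ≈ 271000 Pa

Mass conservation (A₁v₁ = A₂v₂) gives v₂ = 2.878 × 175.3/21.51 = 23.46 m/s.
Bernoulli (h₁ = h₂): P₁ − P₂ = ½ρ(v₂² − v₁²).
P₁ − P₂ = ½·1000·(23.46² − 2.878²) = ½·1000·542.0 = 271000 Pa.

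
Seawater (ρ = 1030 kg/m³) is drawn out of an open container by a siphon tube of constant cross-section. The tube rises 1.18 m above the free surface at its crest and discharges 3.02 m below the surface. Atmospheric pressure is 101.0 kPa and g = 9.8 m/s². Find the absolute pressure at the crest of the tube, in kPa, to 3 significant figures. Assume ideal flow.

P_top = 58.6 kPa

Bernoulli surface→outlet gives ½v² = g·h_out, so v = √(2·9.8·3.02) = 7.69 m/s.
With constant cross-section the crest speed equals v; applying Bernoulli from the surface up to the crest, P_top = P_atm − ½ρv² − ρg·h_top.
P_top = 101000 − ½·1030·7.69² − 1030·9.8·1.18 = 58600 Pa.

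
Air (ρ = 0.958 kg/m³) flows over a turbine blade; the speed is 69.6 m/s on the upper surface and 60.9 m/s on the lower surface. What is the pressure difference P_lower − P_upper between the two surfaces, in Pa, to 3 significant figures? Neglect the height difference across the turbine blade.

Bernoulli (same height): P_lower − P_upper = ½ρ(v_upper² − v_lower²).
ΔP = ½·0.958·(69.6² − 60.9²) = 544 Pa.

ΔP ≈ 544 Pa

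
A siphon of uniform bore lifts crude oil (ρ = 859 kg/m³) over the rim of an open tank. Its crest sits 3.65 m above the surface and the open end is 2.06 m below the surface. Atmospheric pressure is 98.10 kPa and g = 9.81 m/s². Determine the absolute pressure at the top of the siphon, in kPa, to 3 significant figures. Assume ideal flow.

Bernoulli surface→outlet gives ½v² = g·h_out, so v = √(2·9.81·2.06) = 6.36 m/s.
With constant cross-section the crest speed equals v; applying Bernoulli from the surface up to the crest, P_top = P_atm − ½ρv² − ρg·h_top.
P_top = 98100 − ½·859·6.36² − 859·9.81·3.65 = 50000 Pa.

P_top ≈ 50.0 kPa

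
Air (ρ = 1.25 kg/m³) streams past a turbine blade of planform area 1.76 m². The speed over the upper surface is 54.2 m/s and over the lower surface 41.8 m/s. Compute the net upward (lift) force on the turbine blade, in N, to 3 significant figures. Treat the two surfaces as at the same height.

F ≈ 1310 N

From P + ½ρv² = const at equal height, P_low − P_up = ½ρ(v_up² − v_low²).
ΔP = ½·1.25·(54.2² − 41.8²) = 744 Pa.
Lift = ΔP · A = 744 × 1.76 = 1310 N.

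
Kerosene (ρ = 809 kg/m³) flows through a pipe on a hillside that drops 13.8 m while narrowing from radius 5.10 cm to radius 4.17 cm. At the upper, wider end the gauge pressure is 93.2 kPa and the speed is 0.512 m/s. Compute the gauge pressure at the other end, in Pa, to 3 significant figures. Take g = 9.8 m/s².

Mass conservation (A₁v₁ = A₂v₂) gives v₂ = 0.512 × 81.7/54.6 = 0.766 m/s.
Bernoulli: P₁ + ½ρv₁² + ρg h₁ = P₂ + ½ρv₂² + ρg h₂, so P₂ = P₁ + ½ρ(v₁² − v₂²) − ρg(h₂ − h₁).
P₂ = 93200 + ½·809·(0.512² − 0.766²) − 809·9.8·(−13.8) = 93200 + (-131) − (-109000) = 202000 Pa.

202000 Pa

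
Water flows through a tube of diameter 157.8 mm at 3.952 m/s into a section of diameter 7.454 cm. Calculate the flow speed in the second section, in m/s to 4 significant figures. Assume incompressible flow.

The volume flow rate is constant, so v₂ = (A₁/A₂)v₁ = (195.6/43.64)·3.952 = 17.71 m/s.

v₂ ≈ 17.71 m/s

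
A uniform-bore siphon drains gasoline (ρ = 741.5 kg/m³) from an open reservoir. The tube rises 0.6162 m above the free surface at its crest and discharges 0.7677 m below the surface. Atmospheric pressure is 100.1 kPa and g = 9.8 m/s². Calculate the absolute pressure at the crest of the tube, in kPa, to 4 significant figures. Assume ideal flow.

P_top ≈ 90.04 kPa

The outlet speed comes from Torricelli: v = √(2g·0.7677) = 3.879 m/s.
The bore is uniform, so the speed at the crest is the same v. Bernoulli surface→crest: P_atm = P_top + ½ρv² + ρg·h_top.
P_top = 100100 − ½·741.5·3.879² − 741.5·9.8·0.6162 = 90040 Pa.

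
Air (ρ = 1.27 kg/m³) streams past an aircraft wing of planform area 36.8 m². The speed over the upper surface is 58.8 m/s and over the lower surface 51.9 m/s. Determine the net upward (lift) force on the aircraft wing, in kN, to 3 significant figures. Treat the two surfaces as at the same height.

From P + ½ρv² = const at equal height, P_low − P_up = ½ρ(v_up² − v_low²).
ΔP = ½·1.27·(58.8² − 51.9²) = 485 Pa.
Lift = ΔP · A = 485 × 36.8 = 17800 N.

F ≈ 17.8 kN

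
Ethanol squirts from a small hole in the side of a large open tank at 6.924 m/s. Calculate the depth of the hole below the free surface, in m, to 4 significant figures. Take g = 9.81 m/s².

For a small hole in a large open tank, ½v² = gh, giving h = v²/(2g).
h = 6.924²/(2·9.81) = 47.94/19.62 = 2.444 m.

2.444 m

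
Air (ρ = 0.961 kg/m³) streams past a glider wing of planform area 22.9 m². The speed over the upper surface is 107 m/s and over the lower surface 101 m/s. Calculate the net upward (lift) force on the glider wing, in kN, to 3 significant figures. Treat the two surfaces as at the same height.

With equal heights on the two surfaces, Bernoulli gives P_lower − P_upper = ½ρ(v_upper² − v_lower²).
ΔP = ½·0.961·(107² − 101²) = 600 Pa.
Lift = ΔP · A = 600 × 22.9 = 13700 N.

F ≈ 13.7 kN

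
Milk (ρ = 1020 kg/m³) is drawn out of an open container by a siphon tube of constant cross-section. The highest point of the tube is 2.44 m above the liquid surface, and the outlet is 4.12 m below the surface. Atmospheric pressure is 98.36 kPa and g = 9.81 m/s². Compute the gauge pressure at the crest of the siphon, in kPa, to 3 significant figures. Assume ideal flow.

Bernoulli surface→outlet gives ½v² = g·h_out, so v = √(2·9.81·4.12) = 8.99 m/s.
Continuity keeps v the same throughout the tube; from surface to crest, P_atm + 0 = P_top + ½ρv² + ρg·h_top.
P_top = 98360 − ½·1020·8.99² − 1020·9.81·2.44 = 32700 Pa. So P_gauge = P_top − P_atm = -65600 Pa.

P_gauge ≈ -65.6 kPa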